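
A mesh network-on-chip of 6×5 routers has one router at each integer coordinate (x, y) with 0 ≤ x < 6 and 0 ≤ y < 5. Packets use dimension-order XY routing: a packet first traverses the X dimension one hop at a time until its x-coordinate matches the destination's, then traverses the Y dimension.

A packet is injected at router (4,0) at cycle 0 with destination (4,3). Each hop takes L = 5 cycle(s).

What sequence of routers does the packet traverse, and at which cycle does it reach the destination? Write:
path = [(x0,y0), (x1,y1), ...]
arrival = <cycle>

path = [(4,0), (4,1), (4,2), (4,3)]
arrival = 15

t=0: at (4,0)
t=5: at (4,1) after N
t=10: at (4,2) after N
t=15: at (4,3) after N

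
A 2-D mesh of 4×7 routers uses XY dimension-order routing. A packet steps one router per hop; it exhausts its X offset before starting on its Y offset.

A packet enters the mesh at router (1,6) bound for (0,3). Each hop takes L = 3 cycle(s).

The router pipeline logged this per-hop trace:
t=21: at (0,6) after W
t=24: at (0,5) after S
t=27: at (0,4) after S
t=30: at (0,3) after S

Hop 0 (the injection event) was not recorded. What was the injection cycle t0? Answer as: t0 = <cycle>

t0 = 18

Hop 1 reached at cycle 21; hop k is at t0 + k·L.
t0 = cyc[1] − L = 21 − 3 = 18.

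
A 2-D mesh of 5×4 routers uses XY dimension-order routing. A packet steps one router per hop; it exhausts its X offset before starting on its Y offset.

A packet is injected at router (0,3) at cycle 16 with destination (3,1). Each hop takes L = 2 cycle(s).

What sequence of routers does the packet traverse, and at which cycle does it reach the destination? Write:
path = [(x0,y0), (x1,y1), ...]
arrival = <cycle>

t=16: at (0,3)
t=18: at (1,3) after E
t=20: at (2,3) after E
t=22: at (3,3) after E
t=24: at (3,2) after S
t=26: at (3,1) after S

path = [(0,3), (1,3), (2,3), (3,3), (3,2), (3,1)]
arrival = 26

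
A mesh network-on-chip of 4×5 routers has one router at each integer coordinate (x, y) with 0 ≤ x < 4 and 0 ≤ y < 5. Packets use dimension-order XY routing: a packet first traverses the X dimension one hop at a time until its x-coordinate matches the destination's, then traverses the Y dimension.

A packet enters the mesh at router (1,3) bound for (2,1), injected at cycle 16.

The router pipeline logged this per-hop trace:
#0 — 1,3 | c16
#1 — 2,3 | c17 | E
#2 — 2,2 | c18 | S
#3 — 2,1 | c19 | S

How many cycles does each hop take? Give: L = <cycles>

L = 1

Δcyc across hop 0→1: 17 − 16 = 1.
That increment is L by definition: L = 1.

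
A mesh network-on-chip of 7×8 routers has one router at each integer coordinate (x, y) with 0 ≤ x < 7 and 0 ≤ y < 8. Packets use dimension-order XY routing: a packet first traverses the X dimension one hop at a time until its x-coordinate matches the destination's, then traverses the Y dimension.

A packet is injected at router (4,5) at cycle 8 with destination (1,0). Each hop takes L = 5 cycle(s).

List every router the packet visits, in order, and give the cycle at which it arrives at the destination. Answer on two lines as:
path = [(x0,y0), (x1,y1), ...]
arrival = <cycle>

#0 — 4,5 | c8
#1 — 3,5 | c13 | W
#2 — 2,5 | c18 | W
#3 — 1,5 | c23 | W
#4 — 1,4 | c28 | S
#5 — 1,3 | c33 | S
#6 — 1,2 | c38 | S
#7 — 1,1 | c43 | S
#8 — 1,0 | c48 | S

path = [(4,5), (3,5), (2,5), (1,5), (1,4), (1,3), (1,2), (1,1), (1,0)]
arrival = 48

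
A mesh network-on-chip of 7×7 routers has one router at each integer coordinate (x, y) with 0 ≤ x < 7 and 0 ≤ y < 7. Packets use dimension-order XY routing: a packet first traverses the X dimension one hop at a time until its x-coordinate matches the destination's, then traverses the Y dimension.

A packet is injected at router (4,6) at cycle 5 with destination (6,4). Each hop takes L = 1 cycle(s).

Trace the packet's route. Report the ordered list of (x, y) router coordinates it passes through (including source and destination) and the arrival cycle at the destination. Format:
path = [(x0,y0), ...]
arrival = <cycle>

hop 0: (4,6) @ cyc 5
hop 1: (5,6) @ cyc 6  [E]
hop 2: (6,6) @ cyc 7  [E]
hop 3: (6,5) @ cyc 8  [S]
hop 4: (6,4) @ cyc 9  [S]

path = [(4,6), (5,6), (6,6), (6,5), (6,4)]
arrival = 9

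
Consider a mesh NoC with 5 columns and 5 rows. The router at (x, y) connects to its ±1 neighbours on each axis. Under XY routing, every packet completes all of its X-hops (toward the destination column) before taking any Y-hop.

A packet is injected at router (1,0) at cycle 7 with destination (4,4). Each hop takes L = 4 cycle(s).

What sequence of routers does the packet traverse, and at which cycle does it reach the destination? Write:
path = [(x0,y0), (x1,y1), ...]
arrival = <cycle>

path = [(1,0), (2,0), (3,0), (4,0), (4,1), (4,2), (4,3), (4,4)]
arrival = 35

[0] x=1 y=0 t=7
[1] x=2 y=0 t=11 →E
[2] x=3 y=0 t=15 →E
[3] x=4 y=0 t=19 →E
[4] x=4 y=1 t=23 →N
[5] x=4 y=2 t=27 →N
[6] x=4 y=3 t=31 →N
[7] x=4 y=4 t=35 →N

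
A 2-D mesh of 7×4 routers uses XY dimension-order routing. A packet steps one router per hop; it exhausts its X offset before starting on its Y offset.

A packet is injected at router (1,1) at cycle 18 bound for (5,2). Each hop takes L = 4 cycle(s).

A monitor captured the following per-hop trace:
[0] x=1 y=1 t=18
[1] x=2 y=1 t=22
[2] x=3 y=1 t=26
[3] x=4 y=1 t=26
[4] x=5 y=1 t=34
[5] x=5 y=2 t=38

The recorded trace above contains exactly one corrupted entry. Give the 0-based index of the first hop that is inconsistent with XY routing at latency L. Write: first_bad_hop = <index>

[1] (+1,+0) / 4c ⇒ ok
[2] (+1,+0) / 4c ⇒ ok
[3] (+1,+0) / 0c ⇒ BAD: Δcyc=0≠L

first_bad_hop = 3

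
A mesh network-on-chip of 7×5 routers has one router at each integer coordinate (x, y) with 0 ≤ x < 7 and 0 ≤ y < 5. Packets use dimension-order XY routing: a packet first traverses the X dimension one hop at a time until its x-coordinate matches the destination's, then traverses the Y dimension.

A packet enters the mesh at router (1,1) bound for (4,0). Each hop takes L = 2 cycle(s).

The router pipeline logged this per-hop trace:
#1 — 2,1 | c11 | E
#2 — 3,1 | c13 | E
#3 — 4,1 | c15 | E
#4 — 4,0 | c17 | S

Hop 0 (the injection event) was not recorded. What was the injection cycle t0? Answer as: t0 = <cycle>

At hop 1 the cycle is 11; in general cyc_k = t0 + kL.
Subtract one hop: t0 = 11 − 2 = 9.

t0 = 9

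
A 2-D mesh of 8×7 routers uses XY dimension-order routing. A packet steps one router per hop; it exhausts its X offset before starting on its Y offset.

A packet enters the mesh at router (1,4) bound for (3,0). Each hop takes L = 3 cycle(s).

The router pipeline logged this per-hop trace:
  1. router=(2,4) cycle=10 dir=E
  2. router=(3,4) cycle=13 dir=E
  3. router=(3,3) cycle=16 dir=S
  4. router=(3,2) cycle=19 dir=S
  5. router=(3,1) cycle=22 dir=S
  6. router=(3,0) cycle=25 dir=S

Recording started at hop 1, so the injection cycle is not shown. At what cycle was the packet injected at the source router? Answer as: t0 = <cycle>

t0 = 7

The first recorded entry is hop 1 at cycle 10.
t0 = cyc[1] − L = 10 − 3 = 7.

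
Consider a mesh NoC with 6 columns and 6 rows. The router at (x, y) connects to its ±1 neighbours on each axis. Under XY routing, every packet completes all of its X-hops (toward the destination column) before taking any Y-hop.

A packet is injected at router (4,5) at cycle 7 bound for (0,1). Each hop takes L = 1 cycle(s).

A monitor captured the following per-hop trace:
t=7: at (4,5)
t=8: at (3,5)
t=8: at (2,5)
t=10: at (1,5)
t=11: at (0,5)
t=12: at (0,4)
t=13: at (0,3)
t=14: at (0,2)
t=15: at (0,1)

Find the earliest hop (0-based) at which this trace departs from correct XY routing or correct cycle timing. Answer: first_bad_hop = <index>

check 1→ d=(-1,0) cyc+1: ok
check 2→ d=(-1,0) cyc+0: BAD: Δcyc=0≠L

first_bad_hop = 2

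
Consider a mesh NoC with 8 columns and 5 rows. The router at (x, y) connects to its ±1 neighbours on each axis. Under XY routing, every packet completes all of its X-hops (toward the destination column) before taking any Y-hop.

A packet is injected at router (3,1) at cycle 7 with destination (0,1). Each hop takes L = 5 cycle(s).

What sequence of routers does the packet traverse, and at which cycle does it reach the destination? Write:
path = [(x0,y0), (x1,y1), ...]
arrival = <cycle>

path = [(3,1), (2,1), (1,1), (0,1)]
arrival = 22

src (3,1)  cyc=7
W→(2,1)  cyc=12
W→(1,1)  cyc=17
W→(0,1)  cyc=22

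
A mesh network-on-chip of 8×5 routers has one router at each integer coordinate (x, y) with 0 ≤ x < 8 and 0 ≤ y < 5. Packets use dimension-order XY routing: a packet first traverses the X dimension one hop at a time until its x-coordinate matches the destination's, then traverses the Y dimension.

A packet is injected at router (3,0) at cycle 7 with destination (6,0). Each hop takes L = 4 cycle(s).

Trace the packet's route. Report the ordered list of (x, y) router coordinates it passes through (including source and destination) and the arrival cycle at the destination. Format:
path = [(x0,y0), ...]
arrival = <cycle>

path = [(3,0), (4,0), (5,0), (6,0)]
arrival = 19

t=7: at (3,0)
t=11: at (4,0) after E
t=15: at (5,0) after E
t=19: at (6,0) after E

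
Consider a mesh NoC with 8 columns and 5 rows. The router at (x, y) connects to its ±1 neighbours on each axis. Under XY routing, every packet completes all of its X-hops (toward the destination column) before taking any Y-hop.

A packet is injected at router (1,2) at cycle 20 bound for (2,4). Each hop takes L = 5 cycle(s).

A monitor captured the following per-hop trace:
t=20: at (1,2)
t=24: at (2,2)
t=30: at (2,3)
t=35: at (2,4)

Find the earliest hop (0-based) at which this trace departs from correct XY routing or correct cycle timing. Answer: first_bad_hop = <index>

first_bad_hop = 1

check 1→ d=(1,0) cyc+4: BAD: Δcyc=4≠L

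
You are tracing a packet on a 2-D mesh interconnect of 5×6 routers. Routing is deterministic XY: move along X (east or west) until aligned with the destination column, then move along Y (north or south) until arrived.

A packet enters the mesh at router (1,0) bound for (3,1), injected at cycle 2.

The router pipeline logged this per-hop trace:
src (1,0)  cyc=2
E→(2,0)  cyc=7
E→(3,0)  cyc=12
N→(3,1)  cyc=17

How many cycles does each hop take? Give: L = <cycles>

L = 5

Δcyc across hop 0→1: 7 − 2 = 5.
Each hop adds L, hence L = 5.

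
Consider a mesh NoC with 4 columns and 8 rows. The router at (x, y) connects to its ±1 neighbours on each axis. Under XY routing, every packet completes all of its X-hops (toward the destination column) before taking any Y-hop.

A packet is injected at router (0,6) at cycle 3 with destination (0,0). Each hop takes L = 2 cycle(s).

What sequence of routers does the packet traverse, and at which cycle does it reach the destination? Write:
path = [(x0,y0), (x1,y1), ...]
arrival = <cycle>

t=3: at (0,6)
t=5: at (0,5) after S
t=7: at (0,4) after S
t=9: at (0,3) after S
t=11: at (0,2) after S
t=13: at (0,1) after S
t=15: at (0,0) after S

path = [(0,6), (0,5), (0,4), (0,3), (0,2), (0,1), (0,0)]
arrival = 15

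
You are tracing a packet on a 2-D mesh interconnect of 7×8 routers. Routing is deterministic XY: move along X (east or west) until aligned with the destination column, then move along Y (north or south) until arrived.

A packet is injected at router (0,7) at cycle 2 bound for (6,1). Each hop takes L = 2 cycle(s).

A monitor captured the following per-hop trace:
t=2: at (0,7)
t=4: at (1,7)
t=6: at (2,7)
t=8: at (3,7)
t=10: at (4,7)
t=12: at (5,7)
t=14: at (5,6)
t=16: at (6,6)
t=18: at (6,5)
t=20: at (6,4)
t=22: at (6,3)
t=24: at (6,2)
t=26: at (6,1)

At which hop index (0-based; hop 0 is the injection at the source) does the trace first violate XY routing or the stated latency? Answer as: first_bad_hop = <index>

first_bad_hop = 6

check 1→ d=(1,0) cyc+2: ok
check 2→ d=(1,0) cyc+2: ok
check 3→ d=(1,0) cyc+2: ok
check 4→ d=(1,0) cyc+2: ok
check 5→ d=(1,0) cyc+2: ok
check 6→ d=(0,-1) cyc+2: BAD: Y-move but x=5≠6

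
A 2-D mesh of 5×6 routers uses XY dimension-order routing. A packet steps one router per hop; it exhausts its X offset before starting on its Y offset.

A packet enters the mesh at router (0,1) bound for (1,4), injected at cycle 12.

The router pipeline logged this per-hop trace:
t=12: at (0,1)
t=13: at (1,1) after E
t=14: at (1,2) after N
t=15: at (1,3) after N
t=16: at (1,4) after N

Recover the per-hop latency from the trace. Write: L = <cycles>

L = 1

cyc[1] − cyc[0] = 13 − 12 = 1.
Each hop adds L, hence L = 1.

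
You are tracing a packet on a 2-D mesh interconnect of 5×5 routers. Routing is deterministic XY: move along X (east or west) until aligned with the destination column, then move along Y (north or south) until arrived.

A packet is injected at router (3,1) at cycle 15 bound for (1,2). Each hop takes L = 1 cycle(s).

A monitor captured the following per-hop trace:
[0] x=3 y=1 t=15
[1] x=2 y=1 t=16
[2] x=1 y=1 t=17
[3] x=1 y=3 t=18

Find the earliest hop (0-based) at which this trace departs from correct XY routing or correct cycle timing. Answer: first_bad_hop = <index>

  1: Δx=-1 Δy=+0 Δt=1 [ok]
  2: Δx=-1 Δy=+0 Δt=1 [ok]
  3: Δx=+0 Δy=+2 Δt=1 [BAD: non-unit step]

first_bad_hop = 3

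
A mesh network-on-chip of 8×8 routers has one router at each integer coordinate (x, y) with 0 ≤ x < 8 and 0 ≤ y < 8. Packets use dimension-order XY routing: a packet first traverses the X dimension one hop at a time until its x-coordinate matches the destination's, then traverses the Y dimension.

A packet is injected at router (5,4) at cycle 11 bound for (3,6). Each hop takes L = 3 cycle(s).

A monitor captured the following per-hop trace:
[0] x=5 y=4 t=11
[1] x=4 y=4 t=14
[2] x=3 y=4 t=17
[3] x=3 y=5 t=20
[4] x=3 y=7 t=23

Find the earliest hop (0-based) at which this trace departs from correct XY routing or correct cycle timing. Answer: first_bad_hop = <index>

first_bad_hop = 4

  1: Δx=-1 Δy=+0 Δt=3 [ok]
  2: Δx=-1 Δy=+0 Δt=3 [ok]
  3: Δx=+0 Δy=+1 Δt=3 [ok]
  4: Δx=+0 Δy=+2 Δt=3 [BAD: non-unit step]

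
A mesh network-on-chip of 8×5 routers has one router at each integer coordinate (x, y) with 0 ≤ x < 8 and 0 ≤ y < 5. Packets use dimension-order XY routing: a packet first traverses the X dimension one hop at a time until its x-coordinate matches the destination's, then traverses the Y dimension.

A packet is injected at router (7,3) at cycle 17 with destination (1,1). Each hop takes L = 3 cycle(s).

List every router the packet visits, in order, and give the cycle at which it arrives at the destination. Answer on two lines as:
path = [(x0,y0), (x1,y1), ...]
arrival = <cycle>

path = [(7,3), (6,3), (5,3), (4,3), (3,3), (2,3), (1,3), (1,2), (1,1)]
arrival = 41

#0 — 7,3 | c17
#1 — 6,3 | c20 | W
#2 — 5,3 | c23 | W
#3 — 4,3 | c26 | W
#4 — 3,3 | c29 | W
#5 — 2,3 | c32 | W
#6 — 1,3 | c35 | W
#7 — 1,2 | c38 | S
#8 — 1,1 | c41 | S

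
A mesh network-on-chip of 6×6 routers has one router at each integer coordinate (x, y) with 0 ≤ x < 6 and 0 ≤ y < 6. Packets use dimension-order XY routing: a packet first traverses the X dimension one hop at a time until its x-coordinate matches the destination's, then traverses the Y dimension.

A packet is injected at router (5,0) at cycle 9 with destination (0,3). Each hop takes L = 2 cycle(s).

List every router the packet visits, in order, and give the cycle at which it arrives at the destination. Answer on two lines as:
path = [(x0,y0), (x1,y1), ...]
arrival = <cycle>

path = [(5,0), (4,0), (3,0), (2,0), (1,0), (0,0), (0,1), (0,2), (0,3)]
arrival = 25

[0] x=5 y=0 t=9
[1] x=4 y=0 t=11 →W
[2] x=3 y=0 t=13 →W
[3] x=2 y=0 t=15 →W
[4] x=1 y=0 t=17 →W
[5] x=0 y=0 t=19 →W
[6] x=0 y=1 t=21 →N
[7] x=0 y=2 t=23 →N
[8] x=0 y=3 t=25 →N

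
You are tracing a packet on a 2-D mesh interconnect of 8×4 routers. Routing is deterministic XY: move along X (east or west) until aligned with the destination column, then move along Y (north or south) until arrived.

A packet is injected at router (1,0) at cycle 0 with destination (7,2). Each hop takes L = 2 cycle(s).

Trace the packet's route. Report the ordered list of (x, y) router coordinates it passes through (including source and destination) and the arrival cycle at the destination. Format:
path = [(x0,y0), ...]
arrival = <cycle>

[0] x=1 y=0 t=0
[1] x=2 y=0 t=2 →E
[2] x=3 y=0 t=4 →E
[3] x=4 y=0 t=6 →E
[4] x=5 y=0 t=8 →E
[5] x=6 y=0 t=10 →E
[6] x=7 y=0 t=12 →E
[7] x=7 y=1 t=14 →N
[8] x=7 y=2 t=16 →N

path = [(1,0), (2,0), (3,0), (4,0), (5,0), (6,0), (7,0), (7,1), (7,2)]
arrival = 16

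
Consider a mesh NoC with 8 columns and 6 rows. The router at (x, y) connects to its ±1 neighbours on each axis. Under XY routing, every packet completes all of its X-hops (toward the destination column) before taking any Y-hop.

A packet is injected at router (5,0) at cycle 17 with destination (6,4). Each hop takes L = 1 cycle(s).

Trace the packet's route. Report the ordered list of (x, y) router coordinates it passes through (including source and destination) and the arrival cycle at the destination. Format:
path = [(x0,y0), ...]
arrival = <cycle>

#0 — 5,0 | c17
#1 — 6,0 | c18 | E
#2 — 6,1 | c19 | N
#3 — 6,2 | c20 | N
#4 — 6,3 | c21 | N
#5 — 6,4 | c22 | N

path = [(5,0), (6,0), (6,1), (6,2), (6,3), (6,4)]
arrival = 22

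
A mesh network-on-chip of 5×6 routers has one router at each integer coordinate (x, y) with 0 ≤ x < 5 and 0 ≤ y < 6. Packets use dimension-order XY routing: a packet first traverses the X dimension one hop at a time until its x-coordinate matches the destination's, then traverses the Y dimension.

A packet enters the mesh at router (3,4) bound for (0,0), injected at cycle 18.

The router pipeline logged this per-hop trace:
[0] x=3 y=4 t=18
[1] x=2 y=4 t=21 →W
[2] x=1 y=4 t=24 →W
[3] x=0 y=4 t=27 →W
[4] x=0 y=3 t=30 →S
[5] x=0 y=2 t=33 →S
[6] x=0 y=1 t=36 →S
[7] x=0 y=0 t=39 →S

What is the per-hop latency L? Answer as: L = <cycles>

Δcyc across hop 0→1: 21 − 18 = 3.
Per-hop latency L = Δcyc = 3.

L = 3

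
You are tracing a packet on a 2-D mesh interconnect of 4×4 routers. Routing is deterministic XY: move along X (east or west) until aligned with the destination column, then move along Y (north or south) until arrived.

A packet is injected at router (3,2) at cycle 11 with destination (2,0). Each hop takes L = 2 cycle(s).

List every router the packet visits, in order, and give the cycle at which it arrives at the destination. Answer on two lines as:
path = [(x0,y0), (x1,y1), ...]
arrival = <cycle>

path = [(3,2), (2,2), (2,1), (2,0)]
arrival = 17

hop 0: (3,2) @ cyc 11
hop 1: (2,2) @ cyc 13  [W]
hop 2: (2,1) @ cyc 15  [S]
hop 3: (2,0) @ cyc 17  [S]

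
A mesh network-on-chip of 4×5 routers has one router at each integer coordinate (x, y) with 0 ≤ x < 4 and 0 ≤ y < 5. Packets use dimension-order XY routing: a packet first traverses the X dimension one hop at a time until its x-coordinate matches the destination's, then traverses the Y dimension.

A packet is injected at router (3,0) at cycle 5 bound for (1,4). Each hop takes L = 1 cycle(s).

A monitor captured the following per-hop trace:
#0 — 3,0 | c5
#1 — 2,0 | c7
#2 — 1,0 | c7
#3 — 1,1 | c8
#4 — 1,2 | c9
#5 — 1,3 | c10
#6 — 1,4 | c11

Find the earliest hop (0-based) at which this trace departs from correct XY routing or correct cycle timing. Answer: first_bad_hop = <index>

  1: Δx=-1 Δy=+0 Δt=2 [BAD: Δcyc=2≠L]

first_bad_hop = 1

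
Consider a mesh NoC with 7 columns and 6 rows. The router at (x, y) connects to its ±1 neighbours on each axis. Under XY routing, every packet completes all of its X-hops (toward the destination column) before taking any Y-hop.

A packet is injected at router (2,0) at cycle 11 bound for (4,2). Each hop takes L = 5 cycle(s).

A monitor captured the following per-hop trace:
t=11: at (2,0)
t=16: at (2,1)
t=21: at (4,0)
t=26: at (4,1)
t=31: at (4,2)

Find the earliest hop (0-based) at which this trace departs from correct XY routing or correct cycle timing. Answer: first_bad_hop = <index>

[1] (+0,+1) / 5c ⇒ BAD: Y-move but x=2≠4

first_bad_hop = 1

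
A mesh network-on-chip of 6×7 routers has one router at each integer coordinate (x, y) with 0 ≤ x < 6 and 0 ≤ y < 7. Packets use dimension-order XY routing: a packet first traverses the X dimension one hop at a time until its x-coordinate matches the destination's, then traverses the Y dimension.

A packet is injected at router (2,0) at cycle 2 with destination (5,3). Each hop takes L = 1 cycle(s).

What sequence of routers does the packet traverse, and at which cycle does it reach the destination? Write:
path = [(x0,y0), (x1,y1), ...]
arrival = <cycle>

  0. router=(2,0) cycle=2 (inject)
  1. router=(3,0) cycle=3 dir=E
  2. router=(4,0) cycle=4 dir=E
  3. router=(5,0) cycle=5 dir=E
  4. router=(5,1) cycle=6 dir=N
  5. router=(5,2) cycle=7 dir=N
  6. router=(5,3) cycle=8 dir=N

path = [(2,0), (3,0), (4,0), (5,0), (5,1), (5,2), (5,3)]
arrival = 8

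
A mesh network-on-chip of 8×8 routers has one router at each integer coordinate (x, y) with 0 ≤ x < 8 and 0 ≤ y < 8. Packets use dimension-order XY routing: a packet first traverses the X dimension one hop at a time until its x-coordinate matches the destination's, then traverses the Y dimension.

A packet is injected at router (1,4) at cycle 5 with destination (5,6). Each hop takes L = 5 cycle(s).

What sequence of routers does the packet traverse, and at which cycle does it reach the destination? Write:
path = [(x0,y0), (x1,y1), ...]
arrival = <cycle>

#0 — 1,4 | c5
#1 — 2,4 | c10 | E
#2 — 3,4 | c15 | E
#3 — 4,4 | c20 | E
#4 — 5,4 | c25 | E
#5 — 5,5 | c30 | N
#6 — 5,6 | c35 | N

path = [(1,4), (2,4), (3,4), (4,4), (5,4), (5,5), (5,6)]
arrival = 35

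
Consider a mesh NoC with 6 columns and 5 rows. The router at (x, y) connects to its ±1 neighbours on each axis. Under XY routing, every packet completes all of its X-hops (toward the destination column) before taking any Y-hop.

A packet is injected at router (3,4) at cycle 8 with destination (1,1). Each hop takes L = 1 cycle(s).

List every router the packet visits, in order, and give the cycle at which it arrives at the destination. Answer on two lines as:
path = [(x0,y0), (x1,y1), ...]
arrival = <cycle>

t=8: at (3,4)
t=9: at (2,4) after W
t=10: at (1,4) after W
t=11: at (1,3) after S
t=12: at (1,2) after S
t=13: at (1,1) after S

path = [(3,4), (2,4), (1,4), (1,3), (1,2), (1,1)]
arrival = 13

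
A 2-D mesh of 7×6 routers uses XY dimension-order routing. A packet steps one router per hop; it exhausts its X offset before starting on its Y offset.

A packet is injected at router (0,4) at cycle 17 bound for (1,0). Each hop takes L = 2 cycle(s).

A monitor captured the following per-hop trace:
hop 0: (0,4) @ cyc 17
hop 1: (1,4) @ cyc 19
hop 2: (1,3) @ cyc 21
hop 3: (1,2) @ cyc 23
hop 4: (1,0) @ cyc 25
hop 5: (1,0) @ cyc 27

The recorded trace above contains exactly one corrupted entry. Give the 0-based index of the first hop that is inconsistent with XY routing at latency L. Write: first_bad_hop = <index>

  1: Δx=+1 Δy=+0 Δt=2 [ok]
  2: Δx=+0 Δy=-1 Δt=2 [ok]
  3: Δx=+0 Δy=-1 Δt=2 [ok]
  4: Δx=+0 Δy=-2 Δt=2 [BAD: non-unit step]

first_bad_hop = 4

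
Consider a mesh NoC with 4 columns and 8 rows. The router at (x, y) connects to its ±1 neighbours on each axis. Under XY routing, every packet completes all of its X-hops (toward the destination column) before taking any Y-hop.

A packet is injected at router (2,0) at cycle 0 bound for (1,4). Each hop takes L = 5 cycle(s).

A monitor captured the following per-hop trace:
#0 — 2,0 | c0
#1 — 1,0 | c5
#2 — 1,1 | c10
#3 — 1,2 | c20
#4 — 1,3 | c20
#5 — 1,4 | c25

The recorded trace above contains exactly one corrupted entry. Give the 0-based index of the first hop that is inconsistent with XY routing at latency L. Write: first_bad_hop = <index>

  1: Δx=-1 Δy=+0 Δt=5 [ok]
  2: Δx=+0 Δy=+1 Δt=5 [ok]
  3: Δx=+0 Δy=+1 Δt=10 [BAD: Δcyc=10≠L]

first_bad_hop = 3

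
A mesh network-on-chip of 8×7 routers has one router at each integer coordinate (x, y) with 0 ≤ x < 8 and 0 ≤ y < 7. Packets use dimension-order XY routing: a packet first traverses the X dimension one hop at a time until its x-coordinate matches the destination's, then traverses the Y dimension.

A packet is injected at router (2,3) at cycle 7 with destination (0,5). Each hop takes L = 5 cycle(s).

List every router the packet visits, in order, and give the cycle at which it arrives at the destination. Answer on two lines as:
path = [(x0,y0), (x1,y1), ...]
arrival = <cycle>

path = [(2,3), (1,3), (0,3), (0,4), (0,5)]
arrival = 27

  0. router=(2,3) cycle=7 (inject)
  1. router=(1,3) cycle=12 dir=W
  2. router=(0,3) cycle=17 dir=W
  3. router=(0,4) cycle=22 dir=N
  4. router=(0,5) cycle=27 dir=N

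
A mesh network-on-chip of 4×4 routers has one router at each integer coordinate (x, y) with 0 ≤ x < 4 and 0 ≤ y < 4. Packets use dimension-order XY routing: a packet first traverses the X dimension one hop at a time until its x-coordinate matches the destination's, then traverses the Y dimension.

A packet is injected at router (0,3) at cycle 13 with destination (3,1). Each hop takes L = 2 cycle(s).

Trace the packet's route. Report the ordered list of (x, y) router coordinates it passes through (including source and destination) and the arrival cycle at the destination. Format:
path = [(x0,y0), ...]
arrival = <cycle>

#0 — 0,3 | c13
#1 — 1,3 | c15 | E
#2 — 2,3 | c17 | E
#3 — 3,3 | c19 | E
#4 — 3,2 | c21 | S
#5 — 3,1 | c23 | S

path = [(0,3), (1,3), (2,3), (3,3), (3,2), (3,1)]
arrival = 23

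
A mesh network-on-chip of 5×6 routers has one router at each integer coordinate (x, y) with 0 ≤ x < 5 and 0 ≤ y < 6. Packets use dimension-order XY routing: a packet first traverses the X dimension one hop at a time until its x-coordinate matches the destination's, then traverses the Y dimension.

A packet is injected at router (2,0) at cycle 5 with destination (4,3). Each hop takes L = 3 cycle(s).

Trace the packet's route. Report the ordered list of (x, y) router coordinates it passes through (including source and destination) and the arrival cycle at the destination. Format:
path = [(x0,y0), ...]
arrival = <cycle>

t=5: at (2,0)
t=8: at (3,0) after E
t=11: at (4,0) after E
t=14: at (4,1) after N
t=17: at (4,2) after N
t=20: at (4,3) after N

path = [(2,0), (3,0), (4,0), (4,1), (4,2), (4,3)]
arrival = 20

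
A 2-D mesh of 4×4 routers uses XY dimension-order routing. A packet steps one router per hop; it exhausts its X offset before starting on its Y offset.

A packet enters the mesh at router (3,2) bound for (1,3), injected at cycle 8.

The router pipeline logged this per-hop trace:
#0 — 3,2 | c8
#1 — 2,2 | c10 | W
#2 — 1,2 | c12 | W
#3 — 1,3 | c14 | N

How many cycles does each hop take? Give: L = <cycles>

L = 2

From hop 0 (8) to hop 1 (10): +2 cycles.
One hop costs L cycles, so L = 2.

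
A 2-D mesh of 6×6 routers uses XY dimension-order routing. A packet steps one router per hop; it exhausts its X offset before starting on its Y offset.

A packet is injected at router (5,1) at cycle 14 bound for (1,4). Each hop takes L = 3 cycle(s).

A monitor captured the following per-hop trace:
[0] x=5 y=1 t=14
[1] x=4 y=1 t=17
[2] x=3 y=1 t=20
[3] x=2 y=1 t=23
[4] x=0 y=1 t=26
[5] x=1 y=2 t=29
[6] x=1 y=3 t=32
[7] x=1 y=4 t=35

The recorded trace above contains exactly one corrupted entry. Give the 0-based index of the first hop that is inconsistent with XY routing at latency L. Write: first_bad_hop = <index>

first_bad_hop = 4

check 1→ d=(-1,0) cyc+3: ok
check 2→ d=(-1,0) cyc+3: ok
check 3→ d=(-1,0) cyc+3: ok
check 4→ d=(-2,0) cyc+3: BAD: non-unit step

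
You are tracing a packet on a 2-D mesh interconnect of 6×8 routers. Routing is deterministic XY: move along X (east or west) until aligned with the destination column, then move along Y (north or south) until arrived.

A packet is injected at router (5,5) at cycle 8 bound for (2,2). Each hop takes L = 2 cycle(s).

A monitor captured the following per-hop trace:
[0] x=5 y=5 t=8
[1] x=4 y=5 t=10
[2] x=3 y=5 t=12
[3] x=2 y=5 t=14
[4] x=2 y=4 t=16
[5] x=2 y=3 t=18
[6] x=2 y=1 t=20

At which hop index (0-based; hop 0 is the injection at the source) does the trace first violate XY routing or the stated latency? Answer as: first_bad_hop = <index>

hop 1: step (-1,+0), +2 cyc — ok
hop 2: step (-1,+0), +2 cyc — ok
hop 3: step (-1,+0), +2 cyc — ok
hop 4: step (+0,-1), +2 cyc — ok
hop 5: step (+0,-1), +2 cyc — ok
hop 6: step (+0,-2), +2 cyc — BAD: non-unit step

first_bad_hop = 6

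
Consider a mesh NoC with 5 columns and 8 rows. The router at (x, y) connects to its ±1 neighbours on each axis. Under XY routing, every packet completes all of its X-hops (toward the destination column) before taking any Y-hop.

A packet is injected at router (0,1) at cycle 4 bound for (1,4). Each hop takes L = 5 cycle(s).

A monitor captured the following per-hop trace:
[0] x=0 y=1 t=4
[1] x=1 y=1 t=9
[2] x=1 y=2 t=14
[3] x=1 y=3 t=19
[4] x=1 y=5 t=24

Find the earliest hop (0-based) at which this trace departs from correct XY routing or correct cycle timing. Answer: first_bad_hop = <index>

first_bad_hop = 4

  1: Δx=+1 Δy=+0 Δt=5 [ok]
  2: Δx=+0 Δy=+1 Δt=5 [ok]
  3: Δx=+0 Δy=+1 Δt=5 [ok]
  4: Δx=+0 Δy=+2 Δt=5 [BAD: non-unit step]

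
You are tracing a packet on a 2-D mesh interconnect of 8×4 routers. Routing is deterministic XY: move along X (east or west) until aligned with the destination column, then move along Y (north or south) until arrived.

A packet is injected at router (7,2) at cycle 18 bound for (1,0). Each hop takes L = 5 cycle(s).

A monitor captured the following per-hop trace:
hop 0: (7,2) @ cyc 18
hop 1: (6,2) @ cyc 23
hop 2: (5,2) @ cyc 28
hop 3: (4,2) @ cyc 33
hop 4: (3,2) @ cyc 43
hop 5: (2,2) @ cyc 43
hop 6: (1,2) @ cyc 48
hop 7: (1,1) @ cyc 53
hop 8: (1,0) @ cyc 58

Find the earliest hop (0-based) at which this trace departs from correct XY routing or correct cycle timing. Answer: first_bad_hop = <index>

first_bad_hop = 4

check 1→ d=(-1,0) cyc+5: ok
check 2→ d=(-1,0) cyc+5: ok
check 3→ d=(-1,0) cyc+5: ok
check 4→ d=(-1,0) cyc+10: BAD: Δcyc=10≠L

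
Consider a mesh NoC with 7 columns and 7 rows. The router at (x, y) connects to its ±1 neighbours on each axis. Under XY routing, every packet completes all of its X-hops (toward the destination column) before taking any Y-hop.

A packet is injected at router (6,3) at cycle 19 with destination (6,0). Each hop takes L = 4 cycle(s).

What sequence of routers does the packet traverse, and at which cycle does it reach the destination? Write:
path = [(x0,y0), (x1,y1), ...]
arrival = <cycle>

path = [(6,3), (6,2), (6,1), (6,0)]
arrival = 31

src (6,3)  cyc=19
S→(6,2)  cyc=23
S→(6,1)  cyc=27
S→(6,0)  cyc=31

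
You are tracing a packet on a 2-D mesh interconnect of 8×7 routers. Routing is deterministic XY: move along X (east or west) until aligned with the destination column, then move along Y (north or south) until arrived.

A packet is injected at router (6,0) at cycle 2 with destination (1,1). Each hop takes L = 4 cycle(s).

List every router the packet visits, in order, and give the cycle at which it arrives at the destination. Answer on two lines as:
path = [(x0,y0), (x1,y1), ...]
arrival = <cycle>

path = [(6,0), (5,0), (4,0), (3,0), (2,0), (1,0), (1,1)]
arrival = 26

  0. router=(6,0) cycle=2 (inject)
  1. router=(5,0) cycle=6 dir=W
  2. router=(4,0) cycle=10 dir=W
  3. router=(3,0) cycle=14 dir=W
  4. router=(2,0) cycle=18 dir=W
  5. router=(1,0) cycle=22 dir=W
  6. router=(1,1) cycle=26 dir=N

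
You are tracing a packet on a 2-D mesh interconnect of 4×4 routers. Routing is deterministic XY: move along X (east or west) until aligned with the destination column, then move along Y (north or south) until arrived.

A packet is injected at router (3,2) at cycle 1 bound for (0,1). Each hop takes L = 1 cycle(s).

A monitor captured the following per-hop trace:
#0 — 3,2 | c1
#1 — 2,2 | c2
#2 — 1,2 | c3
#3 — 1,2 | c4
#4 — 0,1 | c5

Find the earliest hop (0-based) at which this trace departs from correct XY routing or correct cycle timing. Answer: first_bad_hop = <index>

  1: Δx=-1 Δy=+0 Δt=1 [ok]
  2: Δx=-1 Δy=+0 Δt=1 [ok]
  3: Δx=+0 Δy=+0 Δt=1 [BAD: non-unit step]

first_bad_hop = 3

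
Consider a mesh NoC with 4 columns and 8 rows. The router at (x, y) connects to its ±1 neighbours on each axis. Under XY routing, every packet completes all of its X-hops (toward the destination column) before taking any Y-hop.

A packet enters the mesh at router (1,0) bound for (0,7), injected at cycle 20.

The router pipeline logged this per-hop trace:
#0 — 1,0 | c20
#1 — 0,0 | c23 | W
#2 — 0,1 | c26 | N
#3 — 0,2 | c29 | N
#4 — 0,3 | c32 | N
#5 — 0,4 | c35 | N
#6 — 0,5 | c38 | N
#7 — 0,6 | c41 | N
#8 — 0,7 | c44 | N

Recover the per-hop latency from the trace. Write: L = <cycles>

cyc[1] − cyc[0] = 23 − 20 = 3.
One hop costs L cycles, so L = 3.

L = 3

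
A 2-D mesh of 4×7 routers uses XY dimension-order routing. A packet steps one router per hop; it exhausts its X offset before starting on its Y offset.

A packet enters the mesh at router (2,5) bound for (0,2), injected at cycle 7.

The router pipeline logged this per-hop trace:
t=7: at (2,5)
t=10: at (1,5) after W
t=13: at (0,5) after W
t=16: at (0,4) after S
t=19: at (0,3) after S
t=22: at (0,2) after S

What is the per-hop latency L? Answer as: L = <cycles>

L = 3

Δcyc across hop 0→1: 10 − 7 = 3.
That increment is L by definition: L = 3.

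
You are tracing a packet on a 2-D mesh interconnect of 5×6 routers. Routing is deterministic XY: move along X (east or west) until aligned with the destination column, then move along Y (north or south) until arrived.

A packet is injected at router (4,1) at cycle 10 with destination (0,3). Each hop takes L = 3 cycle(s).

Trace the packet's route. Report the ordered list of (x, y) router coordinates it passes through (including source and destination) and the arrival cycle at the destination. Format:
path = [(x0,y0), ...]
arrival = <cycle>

path = [(4,1), (3,1), (2,1), (1,1), (0,1), (0,2), (0,3)]
arrival = 28

#0 — 4,1 | c10
#1 — 3,1 | c13 | W
#2 — 2,1 | c16 | W
#3 — 1,1 | c19 | W
#4 — 0,1 | c22 | W
#5 — 0,2 | c25 | N
#6 — 0,3 | c28 | N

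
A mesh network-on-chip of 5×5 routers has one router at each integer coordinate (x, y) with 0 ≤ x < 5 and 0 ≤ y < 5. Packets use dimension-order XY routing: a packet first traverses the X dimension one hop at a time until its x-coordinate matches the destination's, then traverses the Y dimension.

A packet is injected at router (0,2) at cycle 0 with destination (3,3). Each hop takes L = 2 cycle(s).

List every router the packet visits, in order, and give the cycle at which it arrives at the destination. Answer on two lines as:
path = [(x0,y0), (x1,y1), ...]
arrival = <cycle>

path = [(0,2), (1,2), (2,2), (3,2), (3,3)]
arrival = 8

src (0,2)  cyc=0
E→(1,2)  cyc=2
E→(2,2)  cyc=4
E→(3,2)  cyc=6
N→(3,3)  cyc=8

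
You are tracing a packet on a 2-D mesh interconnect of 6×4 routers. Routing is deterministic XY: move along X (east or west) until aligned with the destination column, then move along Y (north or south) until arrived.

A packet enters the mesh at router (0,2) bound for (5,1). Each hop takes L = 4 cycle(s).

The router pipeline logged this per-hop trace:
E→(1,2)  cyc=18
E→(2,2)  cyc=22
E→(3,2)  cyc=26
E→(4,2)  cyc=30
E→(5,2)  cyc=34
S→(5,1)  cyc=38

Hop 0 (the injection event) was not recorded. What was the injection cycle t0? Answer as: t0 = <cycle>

At hop 1 the cycle is 18; in general cyc_k = t0 + kL.
Subtract one hop: t0 = 18 − 4 = 14.

t0 = 14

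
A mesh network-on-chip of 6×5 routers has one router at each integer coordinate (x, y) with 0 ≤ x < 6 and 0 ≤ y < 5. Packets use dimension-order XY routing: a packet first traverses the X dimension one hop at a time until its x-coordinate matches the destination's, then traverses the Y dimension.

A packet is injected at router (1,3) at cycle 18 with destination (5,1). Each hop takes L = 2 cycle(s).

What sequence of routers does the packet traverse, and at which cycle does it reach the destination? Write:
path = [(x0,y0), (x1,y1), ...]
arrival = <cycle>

[0] x=1 y=3 t=18
[1] x=2 y=3 t=20 →E
[2] x=3 y=3 t=22 →E
[3] x=4 y=3 t=24 →E
[4] x=5 y=3 t=26 →E
[5] x=5 y=2 t=28 →S
[6] x=5 y=1 t=30 →S

path = [(1,3), (2,3), (3,3), (4,3), (5,3), (5,2), (5,1)]
arrival = 30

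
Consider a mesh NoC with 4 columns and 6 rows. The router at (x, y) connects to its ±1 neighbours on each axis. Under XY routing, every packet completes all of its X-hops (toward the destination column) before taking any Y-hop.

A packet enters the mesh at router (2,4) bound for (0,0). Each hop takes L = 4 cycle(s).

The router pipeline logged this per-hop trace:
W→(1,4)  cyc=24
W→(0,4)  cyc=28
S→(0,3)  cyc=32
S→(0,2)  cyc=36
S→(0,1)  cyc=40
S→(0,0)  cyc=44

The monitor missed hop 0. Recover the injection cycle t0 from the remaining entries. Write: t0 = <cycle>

At hop 1 the cycle is 24; in general cyc_k = t0 + kL.
t0 = cyc[1] − L = 24 − 4 = 20.

t0 = 20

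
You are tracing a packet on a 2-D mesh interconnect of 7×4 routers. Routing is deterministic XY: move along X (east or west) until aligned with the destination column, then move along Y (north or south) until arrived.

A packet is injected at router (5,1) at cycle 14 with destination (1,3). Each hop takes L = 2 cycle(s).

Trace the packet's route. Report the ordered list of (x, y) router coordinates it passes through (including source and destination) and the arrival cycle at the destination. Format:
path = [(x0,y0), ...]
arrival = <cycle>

src (5,1)  cyc=14
W→(4,1)  cyc=16
W→(3,1)  cyc=18
W→(2,1)  cyc=20
W→(1,1)  cyc=22
N→(1,2)  cyc=24
N→(1,3)  cyc=26

path = [(5,1), (4,1), (3,1), (2,1), (1,1), (1,2), (1,3)]
arrival = 26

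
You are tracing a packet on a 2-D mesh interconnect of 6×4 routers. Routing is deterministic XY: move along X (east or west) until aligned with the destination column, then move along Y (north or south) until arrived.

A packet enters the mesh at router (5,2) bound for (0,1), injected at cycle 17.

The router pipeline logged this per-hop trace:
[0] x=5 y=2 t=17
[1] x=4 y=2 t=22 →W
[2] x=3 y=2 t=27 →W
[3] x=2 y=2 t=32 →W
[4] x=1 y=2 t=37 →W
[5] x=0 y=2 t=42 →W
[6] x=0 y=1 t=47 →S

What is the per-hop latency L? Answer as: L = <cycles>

Between hops 0 and 1 the cycle counter advances 22 − 17 = 5.
Each hop adds L, hence L = 5.

L = 5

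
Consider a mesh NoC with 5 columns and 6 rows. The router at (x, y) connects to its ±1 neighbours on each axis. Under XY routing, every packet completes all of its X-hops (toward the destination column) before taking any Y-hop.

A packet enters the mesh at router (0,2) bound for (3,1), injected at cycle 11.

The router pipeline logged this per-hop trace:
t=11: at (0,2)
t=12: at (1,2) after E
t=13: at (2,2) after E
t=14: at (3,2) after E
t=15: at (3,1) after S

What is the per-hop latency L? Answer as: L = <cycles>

Δcyc across hop 0→1: 12 − 11 = 1.
Per-hop latency L = Δcyc = 1.

L = 1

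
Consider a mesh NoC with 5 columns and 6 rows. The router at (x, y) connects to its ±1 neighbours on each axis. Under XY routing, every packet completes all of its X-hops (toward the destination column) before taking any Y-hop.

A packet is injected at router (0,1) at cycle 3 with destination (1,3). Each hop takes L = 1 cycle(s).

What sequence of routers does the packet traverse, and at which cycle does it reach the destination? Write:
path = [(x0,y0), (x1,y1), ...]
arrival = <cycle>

t=3: at (0,1)
t=4: at (1,1) after E
t=5: at (1,2) after N
t=6: at (1,3) after N

path = [(0,1), (1,1), (1,2), (1,3)]
arrival = 6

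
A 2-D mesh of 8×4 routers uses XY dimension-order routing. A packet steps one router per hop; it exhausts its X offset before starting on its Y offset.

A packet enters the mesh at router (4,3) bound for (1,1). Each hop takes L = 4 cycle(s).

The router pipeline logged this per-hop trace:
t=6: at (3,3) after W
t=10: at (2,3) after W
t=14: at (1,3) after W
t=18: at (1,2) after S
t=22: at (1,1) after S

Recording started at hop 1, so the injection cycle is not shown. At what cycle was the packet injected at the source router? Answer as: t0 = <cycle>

t0 = 2

The first recorded entry is hop 1 at cycle 6.
So t0 = 6 − 1·4 = 2.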